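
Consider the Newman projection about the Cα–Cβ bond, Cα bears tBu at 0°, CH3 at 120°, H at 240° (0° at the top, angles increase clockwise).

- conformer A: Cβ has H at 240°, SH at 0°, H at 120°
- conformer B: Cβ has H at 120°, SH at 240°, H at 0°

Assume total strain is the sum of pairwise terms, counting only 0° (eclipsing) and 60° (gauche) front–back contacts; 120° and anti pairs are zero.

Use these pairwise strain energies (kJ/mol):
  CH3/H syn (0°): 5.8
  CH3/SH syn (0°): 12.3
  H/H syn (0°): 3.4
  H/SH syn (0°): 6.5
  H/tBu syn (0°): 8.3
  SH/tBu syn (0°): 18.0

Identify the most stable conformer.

B

A (eclipsed): tBu(0°)/SH(0°) eclipsed 18.0; CH3(120°)/H(120°) eclipsed 5.8; H(240°)/H(240°) eclipsed 3.4 → 27.2 kJ/mol.
B (eclipsed): tBu(0°)/H(0°) eclipsed 8.3; CH3(120°)/H(120°) eclipsed 5.8; H(240°)/SH(240°) eclipsed 6.5 → 20.6 kJ/mol.
B has the lowest total (20.6 kJ/mol).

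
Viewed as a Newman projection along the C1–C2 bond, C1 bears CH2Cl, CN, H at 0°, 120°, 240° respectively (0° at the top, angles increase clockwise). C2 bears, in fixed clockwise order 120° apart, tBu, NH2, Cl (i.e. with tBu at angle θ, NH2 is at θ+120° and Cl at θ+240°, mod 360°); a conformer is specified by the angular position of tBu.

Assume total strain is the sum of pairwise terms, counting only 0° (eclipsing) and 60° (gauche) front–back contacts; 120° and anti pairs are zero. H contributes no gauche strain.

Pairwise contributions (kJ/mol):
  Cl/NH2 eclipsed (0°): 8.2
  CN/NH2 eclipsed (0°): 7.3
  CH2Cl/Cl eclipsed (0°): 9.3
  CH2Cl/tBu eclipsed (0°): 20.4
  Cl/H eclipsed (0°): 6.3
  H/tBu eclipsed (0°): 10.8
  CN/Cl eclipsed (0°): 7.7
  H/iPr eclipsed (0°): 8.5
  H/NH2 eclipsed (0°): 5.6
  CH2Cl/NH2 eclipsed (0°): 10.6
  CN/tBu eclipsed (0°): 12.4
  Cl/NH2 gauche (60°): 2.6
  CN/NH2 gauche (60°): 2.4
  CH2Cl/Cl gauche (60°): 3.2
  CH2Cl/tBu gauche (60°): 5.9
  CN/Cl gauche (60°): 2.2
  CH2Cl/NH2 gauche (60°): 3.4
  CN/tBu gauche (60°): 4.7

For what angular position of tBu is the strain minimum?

180°

tBu at 0° is eclipsed. CH2Cl at 0° is eclipsed with tBu at 0° (20.4); CN at 120° is eclipsed with NH2 at 120° (7.3); H at 240° is eclipsed with Cl at 240° (6.3). Total 34.0 kJ/mol.
tBu at 60° is staggered. CH2Cl at 0° is gauche with tBu at 60° (5.9); CH2Cl at 0° is gauche with Cl at 300° (3.2); CN at 120° is gauche with tBu at 60° (4.7); CN at 120° is gauche with NH2 at 180° (2.4). Total 16.2 kJ/mol.
tBu at 120° is eclipsed. CH2Cl at 0° is eclipsed with Cl at 0° (9.3); CN at 120° is eclipsed with tBu at 120° (12.4); H at 240° is eclipsed with NH2 at 240° (5.6). Total 27.3 kJ/mol.
tBu at 180° is staggered. CH2Cl at 0° is gauche with NH2 at 300° (3.4); CH2Cl at 0° is gauche with Cl at 60° (3.2); CN at 120° is gauche with tBu at 180° (4.7); CN at 120° is gauche with Cl at 60° (2.2). Total 13.5 kJ/mol.
tBu at 240° is eclipsed. CH2Cl at 0° is eclipsed with NH2 at 0° (10.6); CN at 120° is eclipsed with Cl at 120° (7.7); H at 240° is eclipsed with tBu at 240° (10.8). Total 29.1 kJ/mol.
tBu at 300° is staggered. CH2Cl at 0° is gauche with tBu at 300° (5.9); CH2Cl at 0° is gauche with NH2 at 60° (3.4); CN at 120° is gauche with NH2 at 60° (2.4); CN at 120° is gauche with Cl at 180° (2.2). Total 13.9 kJ/mol.
The minimum (13.5 kJ/mol) occurs with tBu at 180°.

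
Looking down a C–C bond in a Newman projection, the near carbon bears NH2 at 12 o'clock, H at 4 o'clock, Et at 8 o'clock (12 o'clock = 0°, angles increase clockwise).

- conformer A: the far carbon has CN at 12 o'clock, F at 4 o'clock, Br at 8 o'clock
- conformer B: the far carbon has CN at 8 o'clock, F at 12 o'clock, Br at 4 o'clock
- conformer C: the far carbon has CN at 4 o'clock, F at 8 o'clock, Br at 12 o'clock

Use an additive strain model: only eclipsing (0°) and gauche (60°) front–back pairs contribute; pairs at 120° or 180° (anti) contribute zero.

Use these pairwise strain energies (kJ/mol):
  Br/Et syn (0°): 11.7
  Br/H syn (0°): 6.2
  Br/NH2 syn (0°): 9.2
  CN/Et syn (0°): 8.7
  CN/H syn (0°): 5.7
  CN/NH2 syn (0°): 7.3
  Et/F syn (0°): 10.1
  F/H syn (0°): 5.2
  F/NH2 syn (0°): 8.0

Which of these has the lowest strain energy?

A (eclipsed): NH2–CN eclipsed, H–F eclipsed, Et–Br eclipsed; 7.3 + 5.2 + 11.7 = 24.2 kJ/mol.
B (eclipsed): NH2–F eclipsed, H–Br eclipsed, Et–CN eclipsed; 8.0 + 6.2 + 8.7 = 22.9 kJ/mol.
C (eclipsed): NH2–Br eclipsed, H–CN eclipsed, Et–F eclipsed; 9.2 + 5.7 + 10.1 = 25.0 kJ/mol.
B has the lowest total (22.9 kJ/mol).

B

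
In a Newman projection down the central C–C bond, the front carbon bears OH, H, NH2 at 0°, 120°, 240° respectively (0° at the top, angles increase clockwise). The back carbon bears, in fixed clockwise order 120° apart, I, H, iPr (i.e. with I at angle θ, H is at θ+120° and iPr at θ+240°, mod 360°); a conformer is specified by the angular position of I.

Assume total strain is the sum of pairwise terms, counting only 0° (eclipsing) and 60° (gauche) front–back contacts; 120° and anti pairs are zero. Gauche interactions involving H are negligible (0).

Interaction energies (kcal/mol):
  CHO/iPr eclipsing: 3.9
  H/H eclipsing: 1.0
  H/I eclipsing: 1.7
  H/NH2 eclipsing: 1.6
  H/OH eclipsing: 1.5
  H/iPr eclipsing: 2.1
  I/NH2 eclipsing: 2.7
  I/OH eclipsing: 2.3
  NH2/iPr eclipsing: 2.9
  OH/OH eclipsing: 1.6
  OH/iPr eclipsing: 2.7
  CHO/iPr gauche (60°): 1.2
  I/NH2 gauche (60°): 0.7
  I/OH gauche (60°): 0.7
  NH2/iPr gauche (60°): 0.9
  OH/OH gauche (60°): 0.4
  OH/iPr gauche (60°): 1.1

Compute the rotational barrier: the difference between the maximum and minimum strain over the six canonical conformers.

I at 0° (eclipsed): OH(0°)/I(0°) eclipsed 2.3; H(120°)/H(120°) eclipsed 1.0; NH2(240°)/iPr(240°) eclipsed 2.9 → 6.2 kcal/mol.
I at 60° (staggered): OH(0°)/I(60°) gauche 0.7; OH(0°)/iPr(300°) gauche 1.1; NH2(240°)/iPr(300°) gauche 0.9 → 2.7 kcal/mol.
I at 120° (eclipsed): OH(0°)/iPr(0°) eclipsed 2.7; H(120°)/I(120°) eclipsed 1.7; NH2(240°)/H(240°) eclipsed 1.6 → 6.0 kcal/mol.
I at 180° (staggered): OH(0°)/iPr(60°) gauche 1.1; NH2(240°)/I(180°) gauche 0.7 → 1.8 kcal/mol.
I at 240° (eclipsed): OH(0°)/H(0°) eclipsed 1.5; H(120°)/iPr(120°) eclipsed 2.1; NH2(240°)/I(240°) eclipsed 2.7 → 6.3 kcal/mol.
I at 300° (staggered): OH(0°)/I(300°) gauche 0.7; NH2(240°)/I(300°) gauche 0.7; NH2(240°)/iPr(180°) gauche 0.9 → 2.3 kcal/mol.
Max at 240° (6.3 kcal/mol), min at 180° (1.8 kcal/mol); barrier = 4.5 kcal/mol.

4.5 kcal/mol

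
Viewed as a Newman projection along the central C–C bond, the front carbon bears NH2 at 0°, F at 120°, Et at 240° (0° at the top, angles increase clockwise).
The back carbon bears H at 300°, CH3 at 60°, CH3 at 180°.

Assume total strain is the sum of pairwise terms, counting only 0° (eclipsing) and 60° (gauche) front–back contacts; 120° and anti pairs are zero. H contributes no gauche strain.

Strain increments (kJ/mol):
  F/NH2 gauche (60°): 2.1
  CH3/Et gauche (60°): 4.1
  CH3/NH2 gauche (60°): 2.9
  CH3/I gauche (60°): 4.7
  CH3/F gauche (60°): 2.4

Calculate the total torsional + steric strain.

11.8 kJ/mol

This conformer (staggered): NH2(0°)/CH3(60°) gauche 2.9; F(120°)/CH3(60°) gauche 2.4; F(120°)/CH3(180°) gauche 2.4; Et(240°)/CH3(180°) gauche 4.1 → 11.8 kJ/mol.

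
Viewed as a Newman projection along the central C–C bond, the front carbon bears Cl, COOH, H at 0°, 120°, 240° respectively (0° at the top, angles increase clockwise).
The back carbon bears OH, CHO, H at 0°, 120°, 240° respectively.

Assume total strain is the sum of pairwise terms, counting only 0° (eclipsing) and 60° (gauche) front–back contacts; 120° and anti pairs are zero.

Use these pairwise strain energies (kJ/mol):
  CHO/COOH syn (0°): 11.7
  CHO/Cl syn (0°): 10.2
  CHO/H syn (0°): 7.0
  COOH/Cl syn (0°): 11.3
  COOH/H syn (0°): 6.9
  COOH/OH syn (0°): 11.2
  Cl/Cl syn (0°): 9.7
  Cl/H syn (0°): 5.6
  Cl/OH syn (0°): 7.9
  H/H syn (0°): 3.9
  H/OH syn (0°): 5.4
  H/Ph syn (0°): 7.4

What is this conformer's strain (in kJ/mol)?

23.5 kJ/mol

This conformer (eclipsed): Cl(0°)/OH(0°) eclipsed 7.9; COOH(120°)/CHO(120°) eclipsed 11.7; H(240°)/H(240°) eclipsed 3.9 → 23.5 kJ/mol.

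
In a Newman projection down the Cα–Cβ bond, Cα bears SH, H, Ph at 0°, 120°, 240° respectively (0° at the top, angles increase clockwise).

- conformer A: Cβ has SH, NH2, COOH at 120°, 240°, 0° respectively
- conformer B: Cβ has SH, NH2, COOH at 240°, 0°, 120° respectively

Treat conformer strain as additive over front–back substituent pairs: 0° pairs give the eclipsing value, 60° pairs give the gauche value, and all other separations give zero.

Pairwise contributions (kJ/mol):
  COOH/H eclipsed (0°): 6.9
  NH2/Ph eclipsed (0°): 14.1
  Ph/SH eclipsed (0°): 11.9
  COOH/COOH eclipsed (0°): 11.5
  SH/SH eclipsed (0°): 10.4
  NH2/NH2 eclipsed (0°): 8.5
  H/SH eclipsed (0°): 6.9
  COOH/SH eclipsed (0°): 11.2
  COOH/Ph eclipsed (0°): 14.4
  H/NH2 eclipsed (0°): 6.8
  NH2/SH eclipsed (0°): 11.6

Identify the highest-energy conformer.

A (eclipsed): SH(0°)/COOH(0°) eclipsed 11.2; H(120°)/SH(120°) eclipsed 6.9; Ph(240°)/NH2(240°) eclipsed 14.1 → 32.2 kJ/mol.
B (eclipsed): SH(0°)/NH2(0°) eclipsed 11.6; H(120°)/COOH(120°) eclipsed 6.9; Ph(240°)/SH(240°) eclipsed 11.9 → 30.4 kJ/mol.
A has the highest total (32.2 kJ/mol).

A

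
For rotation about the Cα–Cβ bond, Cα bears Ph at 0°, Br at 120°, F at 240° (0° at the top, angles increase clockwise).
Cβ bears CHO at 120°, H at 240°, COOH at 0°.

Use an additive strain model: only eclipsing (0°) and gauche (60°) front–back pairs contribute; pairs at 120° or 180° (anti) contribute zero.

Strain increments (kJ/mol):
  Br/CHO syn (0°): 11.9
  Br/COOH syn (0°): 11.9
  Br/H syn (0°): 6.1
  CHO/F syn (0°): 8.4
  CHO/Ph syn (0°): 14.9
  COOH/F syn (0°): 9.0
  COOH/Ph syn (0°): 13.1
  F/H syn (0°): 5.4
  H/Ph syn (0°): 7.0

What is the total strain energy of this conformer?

30.4 kJ/mol

This conformer (eclipsed): Ph(0°)/COOH(0°) eclipsed 13.1; Br(120°)/CHO(120°) eclipsed 11.9; F(240°)/H(240°) eclipsed 5.4 → 30.4 kJ/mol.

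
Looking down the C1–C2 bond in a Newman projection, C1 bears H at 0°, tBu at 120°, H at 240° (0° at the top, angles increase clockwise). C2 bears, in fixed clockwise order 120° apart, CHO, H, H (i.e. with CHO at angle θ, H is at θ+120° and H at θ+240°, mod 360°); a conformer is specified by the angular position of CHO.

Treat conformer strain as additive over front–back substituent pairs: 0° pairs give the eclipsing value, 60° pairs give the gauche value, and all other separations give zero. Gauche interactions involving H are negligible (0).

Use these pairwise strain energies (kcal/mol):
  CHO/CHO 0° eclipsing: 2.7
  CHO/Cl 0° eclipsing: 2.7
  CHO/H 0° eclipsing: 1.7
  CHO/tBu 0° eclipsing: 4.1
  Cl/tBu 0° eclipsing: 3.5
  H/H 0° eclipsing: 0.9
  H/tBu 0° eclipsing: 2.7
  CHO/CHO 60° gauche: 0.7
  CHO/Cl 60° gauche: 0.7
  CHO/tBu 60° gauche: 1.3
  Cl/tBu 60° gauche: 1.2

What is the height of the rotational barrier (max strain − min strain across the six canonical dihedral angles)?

5.9 kcal/mol

CHO at 0° is eclipsed. H at 0° is eclipsed with CHO at 0° (1.7); tBu at 120° is eclipsed with H at 120° (2.7); H at 240° is eclipsed with H at 240° (0.9). Total 5.3 kcal/mol.
CHO at 60° is staggered. tBu at 120° is gauche with CHO at 60° (1.3). Total 1.3 kcal/mol.
CHO at 120° is eclipsed. H at 0° is eclipsed with H at 0° (0.9); tBu at 120° is eclipsed with CHO at 120° (4.1); H at 240° is eclipsed with H at 240° (0.9). Total 5.9 kcal/mol.
CHO at 180° is staggered. tBu at 120° is gauche with CHO at 180° (1.3). Total 1.3 kcal/mol.
CHO at 240° is eclipsed. H at 0° is eclipsed with H at 0° (0.9); tBu at 120° is eclipsed with H at 120° (2.7); H at 240° is eclipsed with CHO at 240° (1.7). Total 5.3 kcal/mol.
CHO at 300° (staggered): no non-H gauche contacts → 0.0 kcal/mol.
Max at 120° (5.9 kcal/mol), min at 300° (0.0 kcal/mol); barrier = 5.9 kcal/mol.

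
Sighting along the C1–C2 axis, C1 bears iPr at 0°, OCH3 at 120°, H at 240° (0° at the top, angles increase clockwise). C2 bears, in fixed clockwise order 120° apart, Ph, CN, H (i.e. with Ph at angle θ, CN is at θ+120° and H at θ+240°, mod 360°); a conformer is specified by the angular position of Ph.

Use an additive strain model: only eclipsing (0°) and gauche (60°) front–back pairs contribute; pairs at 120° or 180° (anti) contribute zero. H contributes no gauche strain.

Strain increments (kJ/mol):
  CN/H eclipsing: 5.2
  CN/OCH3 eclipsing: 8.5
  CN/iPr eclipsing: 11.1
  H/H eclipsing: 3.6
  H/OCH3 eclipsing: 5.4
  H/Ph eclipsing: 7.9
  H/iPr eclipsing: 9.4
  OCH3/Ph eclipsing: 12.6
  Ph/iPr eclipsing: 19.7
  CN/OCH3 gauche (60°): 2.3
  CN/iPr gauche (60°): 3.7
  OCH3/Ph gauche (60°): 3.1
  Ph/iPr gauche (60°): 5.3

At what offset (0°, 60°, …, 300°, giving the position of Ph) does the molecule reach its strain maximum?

Ph at 0° (eclipsed): iPr(0°)/Ph(0°) eclipsed 19.7; OCH3(120°)/CN(120°) eclipsed 8.5; H(240°)/H(240°) eclipsed 3.6 → 31.8 kJ/mol.
Ph at 60° (staggered): iPr(0°)/Ph(60°) gauche 5.3; OCH3(120°)/Ph(60°) gauche 3.1; OCH3(120°)/CN(180°) gauche 2.3 → 10.7 kJ/mol.
Ph at 120° (eclipsed): iPr(0°)/H(0°) eclipsed 9.4; OCH3(120°)/Ph(120°) eclipsed 12.6; H(240°)/CN(240°) eclipsed 5.2 → 27.2 kJ/mol.
Ph at 180° (staggered): iPr(0°)/CN(300°) gauche 3.7; OCH3(120°)/Ph(180°) gauche 3.1 → 6.8 kJ/mol.
Ph at 240° (eclipsed): iPr(0°)/CN(0°) eclipsed 11.1; OCH3(120°)/H(120°) eclipsed 5.4; H(240°)/Ph(240°) eclipsed 7.9 → 24.4 kJ/mol.
Ph at 300° (staggered): iPr(0°)/Ph(300°) gauche 5.3; iPr(0°)/CN(60°) gauche 3.7; OCH3(120°)/CN(60°) gauche 2.3 → 11.3 kJ/mol.
The maximum (31.8 kJ/mol) occurs with Ph at 0°.

0°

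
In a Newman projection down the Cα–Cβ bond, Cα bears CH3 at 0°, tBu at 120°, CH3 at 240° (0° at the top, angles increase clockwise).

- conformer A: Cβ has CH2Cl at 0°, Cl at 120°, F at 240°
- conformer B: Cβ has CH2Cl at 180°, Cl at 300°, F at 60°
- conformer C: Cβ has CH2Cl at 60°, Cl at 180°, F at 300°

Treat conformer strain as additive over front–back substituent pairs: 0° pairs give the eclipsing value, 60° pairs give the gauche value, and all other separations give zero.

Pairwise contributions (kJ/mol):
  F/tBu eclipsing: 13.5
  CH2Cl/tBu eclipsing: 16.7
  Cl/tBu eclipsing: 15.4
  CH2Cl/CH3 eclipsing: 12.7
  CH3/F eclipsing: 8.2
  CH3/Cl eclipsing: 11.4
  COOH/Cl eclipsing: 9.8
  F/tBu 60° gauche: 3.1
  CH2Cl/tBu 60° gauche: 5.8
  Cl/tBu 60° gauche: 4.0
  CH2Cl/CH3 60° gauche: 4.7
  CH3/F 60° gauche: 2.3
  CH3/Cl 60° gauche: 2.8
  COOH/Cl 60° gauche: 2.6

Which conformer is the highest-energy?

A

A is eclipsed. CH3 at 0° is eclipsed with CH2Cl at 0° (12.7); tBu at 120° is eclipsed with Cl at 120° (15.4); CH3 at 240° is eclipsed with F at 240° (8.2). Total 36.3 kJ/mol.
B is staggered. CH3 at 0° is gauche with Cl at 300° (2.8); CH3 at 0° is gauche with F at 60° (2.3); tBu at 120° is gauche with CH2Cl at 180° (5.8); tBu at 120° is gauche with F at 60° (3.1); CH3 at 240° is gauche with CH2Cl at 180° (4.7); CH3 at 240° is gauche with Cl at 300° (2.8). Total 21.5 kJ/mol.
C is staggered. CH3 at 0° is gauche with CH2Cl at 60° (4.7); CH3 at 0° is gauche with F at 300° (2.3); tBu at 120° is gauche with CH2Cl at 60° (5.8); tBu at 120° is gauche with Cl at 180° (4.0); CH3 at 240° is gauche with Cl at 180° (2.8); CH3 at 240° is gauche with F at 300° (2.3). Total 21.9 kJ/mol.
A has the highest total (36.3 kJ/mol).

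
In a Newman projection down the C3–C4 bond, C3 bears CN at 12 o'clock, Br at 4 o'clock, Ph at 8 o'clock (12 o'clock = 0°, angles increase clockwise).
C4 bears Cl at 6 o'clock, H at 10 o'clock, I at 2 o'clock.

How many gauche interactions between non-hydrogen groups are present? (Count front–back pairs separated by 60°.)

Non-H gauche pairs: CN(0°)/I(60°); Br(120°)/Cl(180°); Br(120°)/I(60°); Ph(240°)/Cl(180°) — 4 interactions.

4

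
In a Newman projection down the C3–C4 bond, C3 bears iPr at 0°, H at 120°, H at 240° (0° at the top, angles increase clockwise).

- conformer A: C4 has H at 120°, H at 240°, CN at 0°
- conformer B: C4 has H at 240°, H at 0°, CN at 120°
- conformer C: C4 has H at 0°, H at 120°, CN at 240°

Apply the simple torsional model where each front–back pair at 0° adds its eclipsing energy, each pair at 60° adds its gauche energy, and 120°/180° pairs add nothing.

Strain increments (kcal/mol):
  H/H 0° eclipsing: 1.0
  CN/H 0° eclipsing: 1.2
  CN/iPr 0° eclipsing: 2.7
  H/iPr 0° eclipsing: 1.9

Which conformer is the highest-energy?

A

A (eclipsed): iPr(0°)/CN(0°) eclipsed 2.7; H(120°)/H(120°) eclipsed 1.0; H(240°)/H(240°) eclipsed 1.0 → 4.7 kcal/mol.
B (eclipsed): iPr(0°)/H(0°) eclipsed 1.9; H(120°)/CN(120°) eclipsed 1.2; H(240°)/H(240°) eclipsed 1.0 → 4.1 kcal/mol.
C (eclipsed): iPr(0°)/H(0°) eclipsed 1.9; H(120°)/H(120°) eclipsed 1.0; H(240°)/CN(240°) eclipsed 1.2 → 4.1 kcal/mol.
A has the highest total (4.7 kcal/mol).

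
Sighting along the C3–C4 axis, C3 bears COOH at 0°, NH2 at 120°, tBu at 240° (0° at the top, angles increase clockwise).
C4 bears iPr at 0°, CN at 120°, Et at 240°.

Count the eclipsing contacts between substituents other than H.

3

Non-H eclipsing pairs: COOH(0°)/iPr(0°); NH2(120°)/CN(120°); tBu(240°)/Et(240°) — 3 interactions.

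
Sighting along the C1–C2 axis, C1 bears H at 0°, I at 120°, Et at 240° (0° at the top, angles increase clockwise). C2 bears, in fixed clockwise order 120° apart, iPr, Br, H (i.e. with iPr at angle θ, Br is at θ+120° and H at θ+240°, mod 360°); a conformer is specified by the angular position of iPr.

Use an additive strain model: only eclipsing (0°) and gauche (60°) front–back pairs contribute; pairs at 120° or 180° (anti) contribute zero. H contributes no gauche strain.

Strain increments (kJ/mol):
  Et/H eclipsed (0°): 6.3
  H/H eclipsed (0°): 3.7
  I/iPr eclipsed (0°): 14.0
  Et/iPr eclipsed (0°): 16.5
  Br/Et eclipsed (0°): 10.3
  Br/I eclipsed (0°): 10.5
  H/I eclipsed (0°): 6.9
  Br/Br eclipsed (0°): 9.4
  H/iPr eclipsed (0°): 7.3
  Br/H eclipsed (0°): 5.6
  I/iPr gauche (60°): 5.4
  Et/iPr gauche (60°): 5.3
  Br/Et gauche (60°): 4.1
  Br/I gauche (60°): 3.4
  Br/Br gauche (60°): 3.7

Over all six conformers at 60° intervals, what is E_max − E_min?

20.3 kJ/mol

iPr at 0° is eclipsed. H at 0° is eclipsed with iPr at 0° (7.3); I at 120° is eclipsed with Br at 120° (10.5); Et at 240° is eclipsed with H at 240° (6.3). Total 24.1 kJ/mol.
iPr at 60° is staggered. I at 120° is gauche with iPr at 60° (5.4); I at 120° is gauche with Br at 180° (3.4); Et at 240° is gauche with Br at 180° (4.1). Total 12.9 kJ/mol.
iPr at 120° is eclipsed. H at 0° is eclipsed with H at 0° (3.7); I at 120° is eclipsed with iPr at 120° (14.0); Et at 240° is eclipsed with Br at 240° (10.3). Total 28.0 kJ/mol.
iPr at 180° is staggered. I at 120° is gauche with iPr at 180° (5.4); Et at 240° is gauche with iPr at 180° (5.3); Et at 240° is gauche with Br at 300° (4.1). Total 14.8 kJ/mol.
iPr at 240° is eclipsed. H at 0° is eclipsed with Br at 0° (5.6); I at 120° is eclipsed with H at 120° (6.9); Et at 240° is eclipsed with iPr at 240° (16.5). Total 29.0 kJ/mol.
iPr at 300° is staggered. I at 120° is gauche with Br at 60° (3.4); Et at 240° is gauche with iPr at 300° (5.3). Total 8.7 kJ/mol.
Max at 240° (29.0 kJ/mol), min at 300° (8.7 kJ/mol); barrier = 20.3 kJ/mol.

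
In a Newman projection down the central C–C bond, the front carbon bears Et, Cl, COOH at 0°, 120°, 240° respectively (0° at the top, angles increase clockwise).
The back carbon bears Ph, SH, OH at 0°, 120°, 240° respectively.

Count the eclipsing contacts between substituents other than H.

Non-H eclipsing pairs: Et(0°)/Ph(0°); Cl(120°)/SH(120°); COOH(240°)/OH(240°) — 3 interactions.

3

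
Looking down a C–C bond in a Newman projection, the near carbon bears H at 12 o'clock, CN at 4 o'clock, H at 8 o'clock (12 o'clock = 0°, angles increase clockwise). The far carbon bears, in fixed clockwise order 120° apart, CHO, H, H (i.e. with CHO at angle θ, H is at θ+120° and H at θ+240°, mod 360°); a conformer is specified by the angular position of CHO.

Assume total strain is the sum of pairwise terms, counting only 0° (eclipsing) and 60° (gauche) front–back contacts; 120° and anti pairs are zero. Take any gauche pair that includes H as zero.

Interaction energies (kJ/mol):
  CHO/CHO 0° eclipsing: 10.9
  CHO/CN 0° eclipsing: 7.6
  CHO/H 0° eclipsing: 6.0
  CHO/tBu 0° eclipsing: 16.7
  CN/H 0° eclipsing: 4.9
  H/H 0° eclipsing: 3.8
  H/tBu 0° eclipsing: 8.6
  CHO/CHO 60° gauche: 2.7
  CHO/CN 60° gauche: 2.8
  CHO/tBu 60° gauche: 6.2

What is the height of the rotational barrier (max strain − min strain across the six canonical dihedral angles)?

15.2 kJ/mol

CHO at 0° (eclipsed): H(0°)/CHO(0°) eclipsed 6.0; CN(120°)/H(120°) eclipsed 4.9; H(240°)/H(240°) eclipsed 3.8 → 14.7 kJ/mol.
CHO at 60° (staggered): CN(120°)/CHO(60°) gauche 2.8 → 2.8 kJ/mol.
CHO at 120° (eclipsed): H(0°)/H(0°) eclipsed 3.8; CN(120°)/CHO(120°) eclipsed 7.6; H(240°)/H(240°) eclipsed 3.8 → 15.2 kJ/mol.
CHO at 180° (staggered): CN(120°)/CHO(180°) gauche 2.8 → 2.8 kJ/mol.
CHO at 240° (eclipsed): H(0°)/H(0°) eclipsed 3.8; CN(120°)/H(120°) eclipsed 4.9; H(240°)/CHO(240°) eclipsed 6.0 → 14.7 kJ/mol.
CHO at 300° (staggered): no non-H gauche contacts → 0.0 kJ/mol.
Max at 120° (15.2 kJ/mol), min at 300° (0.0 kJ/mol); barrier = 15.2 kJ/mol.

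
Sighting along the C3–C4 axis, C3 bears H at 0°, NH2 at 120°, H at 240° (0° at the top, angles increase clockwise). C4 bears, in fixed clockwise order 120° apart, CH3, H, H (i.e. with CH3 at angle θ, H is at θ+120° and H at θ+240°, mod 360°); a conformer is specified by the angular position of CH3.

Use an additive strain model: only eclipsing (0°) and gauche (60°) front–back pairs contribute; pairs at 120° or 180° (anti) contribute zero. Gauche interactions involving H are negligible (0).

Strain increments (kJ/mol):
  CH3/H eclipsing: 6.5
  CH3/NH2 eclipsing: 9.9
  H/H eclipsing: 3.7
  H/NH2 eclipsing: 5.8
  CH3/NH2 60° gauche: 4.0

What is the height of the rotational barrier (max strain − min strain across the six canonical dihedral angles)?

17.3 kJ/mol

CH3 at 0° (eclipsed): H–CH3 eclipsed, NH2–H eclipsed, H–H eclipsed; 6.5 + 5.8 + 3.7 = 16.0 kJ/mol.
CH3 at 60° (staggered): NH2–CH3 gauche; 4.0 = 4.0 kJ/mol.
CH3 at 120° (eclipsed): H–H eclipsed, NH2–CH3 eclipsed, H–H eclipsed; 3.7 + 9.9 + 3.7 = 17.3 kJ/mol.
CH3 at 180° (staggered): NH2–CH3 gauche; 4.0 = 4.0 kJ/mol.
CH3 at 240° (eclipsed): H–H eclipsed, NH2–H eclipsed, H–CH3 eclipsed; 3.7 + 5.8 + 6.5 = 16.0 kJ/mol.
CH3 at 300° (staggered): no non-H gauche contacts → 0.0 kJ/mol.
Max at 120° (17.3 kJ/mol), min at 300° (0.0 kJ/mol); barrier = 17.3 kJ/mol.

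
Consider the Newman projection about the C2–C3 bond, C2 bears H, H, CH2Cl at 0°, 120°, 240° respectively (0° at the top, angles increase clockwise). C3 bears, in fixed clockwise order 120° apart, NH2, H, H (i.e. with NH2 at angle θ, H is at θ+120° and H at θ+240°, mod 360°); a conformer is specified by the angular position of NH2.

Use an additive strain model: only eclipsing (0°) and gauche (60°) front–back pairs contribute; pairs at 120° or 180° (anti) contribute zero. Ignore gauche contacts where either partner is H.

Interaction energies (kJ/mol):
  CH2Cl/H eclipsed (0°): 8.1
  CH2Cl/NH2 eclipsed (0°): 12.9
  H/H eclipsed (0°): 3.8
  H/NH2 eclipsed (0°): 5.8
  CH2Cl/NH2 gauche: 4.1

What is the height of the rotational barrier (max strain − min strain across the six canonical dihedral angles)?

NH2 at 0° (eclipsed): H–NH2 eclipsed, H–H eclipsed, CH2Cl–H eclipsed; 5.8 + 3.8 + 8.1 = 17.7 kJ/mol.
NH2 at 60° (staggered): no non-H gauche contacts → 0.0 kJ/mol.
NH2 at 120° (eclipsed): H–H eclipsed, H–NH2 eclipsed, CH2Cl–H eclipsed; 3.8 + 5.8 + 8.1 = 17.7 kJ/mol.
NH2 at 180° (staggered): CH2Cl–NH2 gauche; 4.1 = 4.1 kJ/mol.
NH2 at 240° (eclipsed): H–H eclipsed, H–H eclipsed, CH2Cl–NH2 eclipsed; 3.8 + 3.8 + 12.9 = 20.5 kJ/mol.
NH2 at 300° (staggered): CH2Cl–NH2 gauche; 4.1 = 4.1 kJ/mol.
Max at 240° (20.5 kJ/mol), min at 60° (0.0 kJ/mol); barrier = 20.5 kJ/mol.

20.5 kJ/mol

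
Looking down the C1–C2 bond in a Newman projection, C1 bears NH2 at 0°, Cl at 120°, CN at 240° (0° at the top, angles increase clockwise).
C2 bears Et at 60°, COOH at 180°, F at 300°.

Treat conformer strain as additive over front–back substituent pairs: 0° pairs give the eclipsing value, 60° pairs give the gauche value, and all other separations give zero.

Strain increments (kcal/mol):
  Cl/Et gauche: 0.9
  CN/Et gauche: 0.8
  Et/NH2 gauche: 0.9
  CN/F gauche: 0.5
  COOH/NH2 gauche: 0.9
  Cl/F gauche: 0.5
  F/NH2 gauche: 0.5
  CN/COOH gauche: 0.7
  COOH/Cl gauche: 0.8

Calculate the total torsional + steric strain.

This conformer is staggered. NH2 at 0° is gauche with Et at 60° (0.9); NH2 at 0° is gauche with F at 300° (0.5); Cl at 120° is gauche with Et at 60° (0.9); Cl at 120° is gauche with COOH at 180° (0.8); CN at 240° is gauche with COOH at 180° (0.7); CN at 240° is gauche with F at 300° (0.5). Total 4.3 kcal/mol.

4.3 kcal/mol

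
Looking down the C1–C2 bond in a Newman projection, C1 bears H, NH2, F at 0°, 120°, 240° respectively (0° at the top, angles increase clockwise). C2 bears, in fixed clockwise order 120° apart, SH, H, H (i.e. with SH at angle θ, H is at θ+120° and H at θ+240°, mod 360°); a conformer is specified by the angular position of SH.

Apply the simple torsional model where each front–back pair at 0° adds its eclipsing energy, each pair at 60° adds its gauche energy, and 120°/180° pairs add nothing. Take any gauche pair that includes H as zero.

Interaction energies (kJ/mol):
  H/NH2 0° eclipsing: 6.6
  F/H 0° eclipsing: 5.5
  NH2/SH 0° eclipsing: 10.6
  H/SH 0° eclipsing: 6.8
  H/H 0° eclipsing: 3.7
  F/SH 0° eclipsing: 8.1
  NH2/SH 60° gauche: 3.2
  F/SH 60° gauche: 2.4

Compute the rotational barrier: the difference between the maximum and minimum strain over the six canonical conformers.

17.4 kJ/mol

SH at 0° (eclipsed): H(0°)/SH(0°) eclipsed 6.8; NH2(120°)/H(120°) eclipsed 6.6; F(240°)/H(240°) eclipsed 5.5 → 18.9 kJ/mol.
SH at 60° (staggered): NH2(120°)/SH(60°) gauche 3.2 → 3.2 kJ/mol.
SH at 120° (eclipsed): H(0°)/H(0°) eclipsed 3.7; NH2(120°)/SH(120°) eclipsed 10.6; F(240°)/H(240°) eclipsed 5.5 → 19.8 kJ/mol.
SH at 180° (staggered): NH2(120°)/SH(180°) gauche 3.2; F(240°)/SH(180°) gauche 2.4 → 5.6 kJ/mol.
SH at 240° (eclipsed): H(0°)/H(0°) eclipsed 3.7; NH2(120°)/H(120°) eclipsed 6.6; F(240°)/SH(240°) eclipsed 8.1 → 18.4 kJ/mol.
SH at 300° (staggered): F(240°)/SH(300°) gauche 2.4 → 2.4 kJ/mol.
Max at 120° (19.8 kJ/mol), min at 300° (2.4 kJ/mol); barrier = 17.4 kJ/mol.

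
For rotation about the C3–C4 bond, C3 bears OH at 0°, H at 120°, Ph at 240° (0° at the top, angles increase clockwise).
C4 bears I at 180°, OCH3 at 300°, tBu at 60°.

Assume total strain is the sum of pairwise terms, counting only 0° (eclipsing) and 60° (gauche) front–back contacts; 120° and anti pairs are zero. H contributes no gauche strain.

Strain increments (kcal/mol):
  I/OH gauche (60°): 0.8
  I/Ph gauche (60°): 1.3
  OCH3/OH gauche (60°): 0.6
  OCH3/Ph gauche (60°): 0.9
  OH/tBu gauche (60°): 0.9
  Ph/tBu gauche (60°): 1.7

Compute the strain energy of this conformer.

This conformer is staggered. OH at 0° is gauche with OCH3 at 300° (0.6); OH at 0° is gauche with tBu at 60° (0.9); Ph at 240° is gauche with I at 180° (1.3); Ph at 240° is gauche with OCH3 at 300° (0.9). Total 3.7 kcal/mol.

3.7 kcal/mol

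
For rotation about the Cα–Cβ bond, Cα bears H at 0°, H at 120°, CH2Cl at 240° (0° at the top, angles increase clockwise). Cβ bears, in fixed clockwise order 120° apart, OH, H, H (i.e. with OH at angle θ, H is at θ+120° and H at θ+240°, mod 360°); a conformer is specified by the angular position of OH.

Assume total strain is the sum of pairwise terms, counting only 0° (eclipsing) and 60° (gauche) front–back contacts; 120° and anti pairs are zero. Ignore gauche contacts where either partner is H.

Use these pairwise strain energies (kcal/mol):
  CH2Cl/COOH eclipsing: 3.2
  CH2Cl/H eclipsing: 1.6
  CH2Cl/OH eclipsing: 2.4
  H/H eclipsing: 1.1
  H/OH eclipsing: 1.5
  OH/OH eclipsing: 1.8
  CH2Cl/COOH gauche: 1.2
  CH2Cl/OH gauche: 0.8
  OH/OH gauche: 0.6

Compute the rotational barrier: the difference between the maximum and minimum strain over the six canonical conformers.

OH at 0° is eclipsed. H at 0° is eclipsed with OH at 0° (1.5); H at 120° is eclipsed with H at 120° (1.1); CH2Cl at 240° is eclipsed with H at 240° (1.6). Total 4.2 kcal/mol.
OH at 60° (staggered): no non-H gauche contacts → 0.0 kcal/mol.
OH at 120° is eclipsed. H at 0° is eclipsed with H at 0° (1.1); H at 120° is eclipsed with OH at 120° (1.5); CH2Cl at 240° is eclipsed with H at 240° (1.6). Total 4.2 kcal/mol.
OH at 180° is staggered. CH2Cl at 240° is gauche with OH at 180° (0.8). Total 0.8 kcal/mol.
OH at 240° is eclipsed. H at 0° is eclipsed with H at 0° (1.1); H at 120° is eclipsed with H at 120° (1.1); CH2Cl at 240° is eclipsed with OH at 240° (2.4). Total 4.6 kcal/mol.
OH at 300° is staggered. CH2Cl at 240° is gauche with OH at 300° (0.8). Total 0.8 kcal/mol.
Max at 240° (4.6 kcal/mol), min at 60° (0.0 kcal/mol); barrier = 4.6 kcal/mol.

4.6 kcal/mol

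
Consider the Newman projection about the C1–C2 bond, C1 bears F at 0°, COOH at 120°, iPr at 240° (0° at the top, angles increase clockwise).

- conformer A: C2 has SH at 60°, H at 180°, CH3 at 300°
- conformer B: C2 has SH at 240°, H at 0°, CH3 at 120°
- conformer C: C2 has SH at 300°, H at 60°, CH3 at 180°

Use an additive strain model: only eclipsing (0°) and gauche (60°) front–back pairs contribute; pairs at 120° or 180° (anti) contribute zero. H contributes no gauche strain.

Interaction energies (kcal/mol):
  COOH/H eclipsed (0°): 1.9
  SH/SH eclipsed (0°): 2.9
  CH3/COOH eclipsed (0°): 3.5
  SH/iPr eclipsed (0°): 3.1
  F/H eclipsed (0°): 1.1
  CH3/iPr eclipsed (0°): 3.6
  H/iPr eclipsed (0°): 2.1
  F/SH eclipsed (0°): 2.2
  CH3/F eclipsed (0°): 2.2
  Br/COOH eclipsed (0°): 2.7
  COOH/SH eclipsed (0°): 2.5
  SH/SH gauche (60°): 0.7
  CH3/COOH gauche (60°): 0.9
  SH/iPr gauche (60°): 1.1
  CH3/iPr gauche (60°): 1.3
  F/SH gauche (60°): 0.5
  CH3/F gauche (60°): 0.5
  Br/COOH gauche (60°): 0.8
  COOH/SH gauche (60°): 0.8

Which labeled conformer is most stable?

A

A (staggered): F(0°)/SH(60°) gauche 0.5; F(0°)/CH3(300°) gauche 0.5; COOH(120°)/SH(60°) gauche 0.8; iPr(240°)/CH3(300°) gauche 1.3 → 3.1 kcal/mol.
B (eclipsed): F(0°)/H(0°) eclipsed 1.1; COOH(120°)/CH3(120°) eclipsed 3.5; iPr(240°)/SH(240°) eclipsed 3.1 → 7.7 kcal/mol.
C (staggered): F(0°)/SH(300°) gauche 0.5; COOH(120°)/CH3(180°) gauche 0.9; iPr(240°)/SH(300°) gauche 1.1; iPr(240°)/CH3(180°) gauche 1.3 → 3.8 kcal/mol.
A has the lowest total (3.1 kcal/mol).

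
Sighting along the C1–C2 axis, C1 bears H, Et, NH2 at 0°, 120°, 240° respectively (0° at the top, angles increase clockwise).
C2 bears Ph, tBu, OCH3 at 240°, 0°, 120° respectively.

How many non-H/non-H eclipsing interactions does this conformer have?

2

Non-H eclipsing pairs: Et(120°)/OCH3(120°); NH2(240°)/Ph(240°) — 2 interactions.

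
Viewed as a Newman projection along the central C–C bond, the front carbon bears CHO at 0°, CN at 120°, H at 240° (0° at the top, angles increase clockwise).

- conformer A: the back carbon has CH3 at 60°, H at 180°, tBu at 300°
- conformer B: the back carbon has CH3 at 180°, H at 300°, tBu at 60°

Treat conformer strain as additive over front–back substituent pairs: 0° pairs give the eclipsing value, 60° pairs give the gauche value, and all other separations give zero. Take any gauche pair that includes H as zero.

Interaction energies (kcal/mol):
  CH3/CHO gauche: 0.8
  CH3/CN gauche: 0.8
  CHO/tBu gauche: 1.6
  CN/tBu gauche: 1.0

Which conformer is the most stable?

A

A (staggered): CHO–CH3 gauche, CHO–tBu gauche, CN–CH3 gauche; 0.8 + 1.6 + 0.8 = 3.2 kcal/mol.
B (staggered): CHO–tBu gauche, CN–CH3 gauche, CN–tBu gauche; 1.6 + 0.8 + 1.0 = 3.4 kcal/mol.
A has the lowest total (3.2 kcal/mol).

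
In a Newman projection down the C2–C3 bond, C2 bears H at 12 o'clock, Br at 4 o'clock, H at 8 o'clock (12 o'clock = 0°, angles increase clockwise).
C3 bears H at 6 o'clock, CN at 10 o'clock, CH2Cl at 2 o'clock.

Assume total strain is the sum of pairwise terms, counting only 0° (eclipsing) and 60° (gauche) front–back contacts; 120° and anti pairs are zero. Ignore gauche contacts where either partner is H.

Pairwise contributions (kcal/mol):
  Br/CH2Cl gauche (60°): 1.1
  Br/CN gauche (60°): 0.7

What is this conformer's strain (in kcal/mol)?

This conformer (staggered): Br–CH2Cl gauche; 1.1 = 1.1 kcal/mol.

1.1 kcal/mol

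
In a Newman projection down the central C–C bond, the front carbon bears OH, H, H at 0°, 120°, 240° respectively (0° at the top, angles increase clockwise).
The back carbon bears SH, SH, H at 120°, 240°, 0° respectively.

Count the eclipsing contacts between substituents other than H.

0

Every eclipsing pair involves H, so the count is 0.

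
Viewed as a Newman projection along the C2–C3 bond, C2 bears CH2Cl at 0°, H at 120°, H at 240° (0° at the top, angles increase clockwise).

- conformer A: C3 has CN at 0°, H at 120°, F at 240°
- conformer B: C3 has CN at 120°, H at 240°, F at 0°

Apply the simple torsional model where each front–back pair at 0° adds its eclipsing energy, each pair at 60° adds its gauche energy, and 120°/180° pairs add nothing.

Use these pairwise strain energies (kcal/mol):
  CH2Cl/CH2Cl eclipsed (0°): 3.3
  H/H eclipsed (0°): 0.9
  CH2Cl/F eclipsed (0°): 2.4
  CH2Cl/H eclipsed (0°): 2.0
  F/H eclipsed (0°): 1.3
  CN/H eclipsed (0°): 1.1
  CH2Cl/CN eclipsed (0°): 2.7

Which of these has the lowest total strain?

A is eclipsed. CH2Cl at 0° is eclipsed with CN at 0° (2.7); H at 120° is eclipsed with H at 120° (0.9); H at 240° is eclipsed with F at 240° (1.3). Total 4.9 kcal/mol.
B is eclipsed. CH2Cl at 0° is eclipsed with F at 0° (2.4); H at 120° is eclipsed with CN at 120° (1.1); H at 240° is eclipsed with H at 240° (0.9). Total 4.4 kcal/mol.
B has the lowest total (4.4 kcal/mol).

B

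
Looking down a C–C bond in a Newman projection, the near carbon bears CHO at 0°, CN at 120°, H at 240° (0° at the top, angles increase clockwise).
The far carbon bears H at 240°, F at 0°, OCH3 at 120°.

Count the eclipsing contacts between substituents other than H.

Non-H eclipsing pairs: CHO(0°)/F(0°); CN(120°)/OCH3(120°) — 2 interactions.

2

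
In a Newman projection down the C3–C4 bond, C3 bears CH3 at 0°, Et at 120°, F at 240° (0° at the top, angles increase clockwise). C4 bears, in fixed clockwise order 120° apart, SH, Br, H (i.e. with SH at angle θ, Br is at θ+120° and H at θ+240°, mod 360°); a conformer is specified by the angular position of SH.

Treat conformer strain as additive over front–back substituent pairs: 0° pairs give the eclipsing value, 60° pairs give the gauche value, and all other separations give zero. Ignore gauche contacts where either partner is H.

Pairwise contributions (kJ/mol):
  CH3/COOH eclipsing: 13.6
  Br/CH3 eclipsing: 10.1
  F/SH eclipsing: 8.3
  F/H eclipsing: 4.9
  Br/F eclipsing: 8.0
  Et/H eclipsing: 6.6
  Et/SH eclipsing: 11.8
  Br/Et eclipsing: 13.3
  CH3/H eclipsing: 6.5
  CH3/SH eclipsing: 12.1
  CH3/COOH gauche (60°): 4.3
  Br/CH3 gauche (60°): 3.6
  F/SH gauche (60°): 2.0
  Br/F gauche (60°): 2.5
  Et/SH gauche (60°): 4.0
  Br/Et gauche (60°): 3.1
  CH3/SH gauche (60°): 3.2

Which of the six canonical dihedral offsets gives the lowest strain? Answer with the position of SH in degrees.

300°

SH at 0° is eclipsed. CH3 at 0° is eclipsed with SH at 0° (12.1); Et at 120° is eclipsed with Br at 120° (13.3); F at 240° is eclipsed with H at 240° (4.9). Total 30.3 kJ/mol.
SH at 60° is staggered. CH3 at 0° is gauche with SH at 60° (3.2); Et at 120° is gauche with SH at 60° (4.0); Et at 120° is gauche with Br at 180° (3.1); F at 240° is gauche with Br at 180° (2.5). Total 12.8 kJ/mol.
SH at 120° is eclipsed. CH3 at 0° is eclipsed with H at 0° (6.5); Et at 120° is eclipsed with SH at 120° (11.8); F at 240° is eclipsed with Br at 240° (8.0). Total 26.3 kJ/mol.
SH at 180° is staggered. CH3 at 0° is gauche with Br at 300° (3.6); Et at 120° is gauche with SH at 180° (4.0); F at 240° is gauche with SH at 180° (2.0); F at 240° is gauche with Br at 300° (2.5). Total 12.1 kJ/mol.
SH at 240° is eclipsed. CH3 at 0° is eclipsed with Br at 0° (10.1); Et at 120° is eclipsed with H at 120° (6.6); F at 240° is eclipsed with SH at 240° (8.3). Total 25.0 kJ/mol.
SH at 300° is staggered. CH3 at 0° is gauche with SH at 300° (3.2); CH3 at 0° is gauche with Br at 60° (3.6); Et at 120° is gauche with Br at 60° (3.1); F at 240° is gauche with SH at 300° (2.0). Total 11.9 kJ/mol.
The minimum (11.9 kJ/mol) occurs with SH at 300°.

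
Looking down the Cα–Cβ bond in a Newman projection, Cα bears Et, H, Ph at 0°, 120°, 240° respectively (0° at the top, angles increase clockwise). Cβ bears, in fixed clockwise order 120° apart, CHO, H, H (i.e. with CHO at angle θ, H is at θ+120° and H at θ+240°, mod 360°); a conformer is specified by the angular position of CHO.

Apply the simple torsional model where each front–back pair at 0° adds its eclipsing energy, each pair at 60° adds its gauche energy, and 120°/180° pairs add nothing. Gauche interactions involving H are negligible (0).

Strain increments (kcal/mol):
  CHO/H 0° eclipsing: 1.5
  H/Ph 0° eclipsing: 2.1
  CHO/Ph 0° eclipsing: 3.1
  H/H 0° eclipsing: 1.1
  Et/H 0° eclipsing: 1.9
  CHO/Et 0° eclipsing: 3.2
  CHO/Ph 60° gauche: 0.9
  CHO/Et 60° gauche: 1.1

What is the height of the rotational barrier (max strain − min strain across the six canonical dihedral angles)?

CHO at 0° (eclipsed): Et–CHO eclipsed, H–H eclipsed, Ph–H eclipsed; 3.2 + 1.1 + 2.1 = 6.4 kcal/mol.
CHO at 60° (staggered): Et–CHO gauche; 1.1 = 1.1 kcal/mol.
CHO at 120° (eclipsed): Et–H eclipsed, H–CHO eclipsed, Ph–H eclipsed; 1.9 + 1.5 + 2.1 = 5.5 kcal/mol.
CHO at 180° (staggered): Ph–CHO gauche; 0.9 = 0.9 kcal/mol.
CHO at 240° (eclipsed): Et–H eclipsed, H–H eclipsed, Ph–CHO eclipsed; 1.9 + 1.1 + 3.1 = 6.1 kcal/mol.
CHO at 300° (staggered): Et–CHO gauche, Ph–CHO gauche; 1.1 + 0.9 = 2.0 kcal/mol.
Max at 0° (6.4 kcal/mol), min at 180° (0.9 kcal/mol); barrier = 5.5 kcal/mol.

5.5 kcal/mol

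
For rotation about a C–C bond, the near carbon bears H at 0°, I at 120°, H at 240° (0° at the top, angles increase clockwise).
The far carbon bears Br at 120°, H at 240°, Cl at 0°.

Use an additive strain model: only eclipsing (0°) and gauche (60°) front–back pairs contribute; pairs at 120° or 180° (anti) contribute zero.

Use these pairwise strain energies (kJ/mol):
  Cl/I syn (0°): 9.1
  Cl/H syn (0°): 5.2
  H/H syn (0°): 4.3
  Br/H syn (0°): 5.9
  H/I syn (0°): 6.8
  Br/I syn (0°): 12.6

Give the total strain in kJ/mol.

22.1 kJ/mol

This conformer (eclipsed): H–Cl eclipsed, I–Br eclipsed, H–H eclipsed; 5.2 + 12.6 + 4.3 = 22.1 kJ/mol.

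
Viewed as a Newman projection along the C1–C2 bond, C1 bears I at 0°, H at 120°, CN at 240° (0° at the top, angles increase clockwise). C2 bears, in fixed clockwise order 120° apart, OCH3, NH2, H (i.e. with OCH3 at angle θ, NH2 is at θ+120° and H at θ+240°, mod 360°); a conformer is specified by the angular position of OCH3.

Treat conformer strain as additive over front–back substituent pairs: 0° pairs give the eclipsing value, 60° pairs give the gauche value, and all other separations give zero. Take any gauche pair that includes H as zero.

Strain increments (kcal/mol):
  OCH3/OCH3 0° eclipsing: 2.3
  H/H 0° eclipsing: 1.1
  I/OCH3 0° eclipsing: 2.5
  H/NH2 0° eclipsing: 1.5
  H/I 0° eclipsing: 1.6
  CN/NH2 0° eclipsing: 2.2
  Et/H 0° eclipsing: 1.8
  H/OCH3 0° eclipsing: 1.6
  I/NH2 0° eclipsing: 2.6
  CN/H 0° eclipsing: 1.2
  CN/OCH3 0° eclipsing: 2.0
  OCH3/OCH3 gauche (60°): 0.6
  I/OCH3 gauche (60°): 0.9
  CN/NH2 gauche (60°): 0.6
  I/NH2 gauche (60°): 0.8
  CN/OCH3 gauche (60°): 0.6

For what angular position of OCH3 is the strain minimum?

60°

OCH3 at 0° (eclipsed): I–OCH3 eclipsed, H–NH2 eclipsed, CN–H eclipsed; 2.5 + 1.5 + 1.2 = 5.2 kcal/mol.
OCH3 at 60° (staggered): I–OCH3 gauche, CN–NH2 gauche; 0.9 + 0.6 = 1.5 kcal/mol.
OCH3 at 120° (eclipsed): I–H eclipsed, H–OCH3 eclipsed, CN–NH2 eclipsed; 1.6 + 1.6 + 2.2 = 5.4 kcal/mol.
OCH3 at 180° (staggered): I–NH2 gauche, CN–OCH3 gauche, CN–NH2 gauche; 0.8 + 0.6 + 0.6 = 2.0 kcal/mol.
OCH3 at 240° (eclipsed): I–NH2 eclipsed, H–H eclipsed, CN–OCH3 eclipsed; 2.6 + 1.1 + 2.0 = 5.7 kcal/mol.
OCH3 at 300° (staggered): I–OCH3 gauche, I–NH2 gauche, CN–OCH3 gauche; 0.9 + 0.8 + 0.6 = 2.3 kcal/mol.
The minimum (1.5 kcal/mol) occurs with OCH3 at 60°.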